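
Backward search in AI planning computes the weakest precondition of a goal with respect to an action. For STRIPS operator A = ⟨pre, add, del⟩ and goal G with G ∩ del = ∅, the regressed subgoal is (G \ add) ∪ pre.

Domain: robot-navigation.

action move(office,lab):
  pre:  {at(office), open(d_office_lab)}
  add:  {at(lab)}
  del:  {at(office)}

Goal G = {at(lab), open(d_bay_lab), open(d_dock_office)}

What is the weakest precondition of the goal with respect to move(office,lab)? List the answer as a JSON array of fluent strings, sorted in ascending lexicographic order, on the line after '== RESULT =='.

Compute (G \ add) ∪ pre:
  G ∩ del = {}  (empty — regression defined)
  G \ add = {at(lab), open(d_bay_lab), open(d_dock_office)} \ {at(lab)} = {open(d_bay_lab), open(d_dock_office)}
  ∪ pre   = {open(d_bay_lab), open(d_dock_office)} ∪ {at(office), open(d_office_lab)}
          = {at(office), open(d_bay_lab), open(d_dock_office), open(d_office_lab)}

== RESULT ==
["at(office)", "open(d_bay_lab)", "open(d_dock_office)", "open(d_office_lab)"]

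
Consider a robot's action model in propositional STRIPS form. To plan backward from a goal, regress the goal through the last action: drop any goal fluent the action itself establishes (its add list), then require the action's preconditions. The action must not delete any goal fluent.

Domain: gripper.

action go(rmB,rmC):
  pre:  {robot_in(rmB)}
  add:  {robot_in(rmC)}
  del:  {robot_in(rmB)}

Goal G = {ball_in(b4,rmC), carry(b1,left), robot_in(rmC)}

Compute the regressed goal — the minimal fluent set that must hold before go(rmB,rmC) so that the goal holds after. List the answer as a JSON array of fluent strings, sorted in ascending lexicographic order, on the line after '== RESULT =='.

Regress:
  G ∩ del = {}  (empty — regression defined)
  G \ add = {ball_in(b4,rmC), carry(b1,left), robot_in(rmC)} \ {robot_in(rmC)} = {ball_in(b4,rmC), carry(b1,left)}
  ∪ pre   = {ball_in(b4,rmC), carry(b1,left)} ∪ {robot_in(rmB)}
          = {ball_in(b4,rmC), carry(b1,left), robot_in(rmB)}

== RESULT ==
["ball_in(b4,rmC)", "carry(b1,left)", "robot_in(rmB)"]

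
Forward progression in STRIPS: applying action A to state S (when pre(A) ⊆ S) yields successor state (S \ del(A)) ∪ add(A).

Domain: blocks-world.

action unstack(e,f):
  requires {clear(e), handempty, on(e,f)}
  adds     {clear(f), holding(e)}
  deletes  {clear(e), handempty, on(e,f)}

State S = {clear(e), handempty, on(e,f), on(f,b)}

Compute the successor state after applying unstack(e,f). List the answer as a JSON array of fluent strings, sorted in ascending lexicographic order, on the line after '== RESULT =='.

Compute (S \ del) ∪ add:
  pre ⊆ S: {clear(e), handempty, on(e,f)} ⊆ S  — applicable
  S \ del = {on(f,b)}
  ∪ add   = {clear(f), holding(e), on(f,b)}

== RESULT ==
["clear(f)", "holding(e)", "on(f,b)"]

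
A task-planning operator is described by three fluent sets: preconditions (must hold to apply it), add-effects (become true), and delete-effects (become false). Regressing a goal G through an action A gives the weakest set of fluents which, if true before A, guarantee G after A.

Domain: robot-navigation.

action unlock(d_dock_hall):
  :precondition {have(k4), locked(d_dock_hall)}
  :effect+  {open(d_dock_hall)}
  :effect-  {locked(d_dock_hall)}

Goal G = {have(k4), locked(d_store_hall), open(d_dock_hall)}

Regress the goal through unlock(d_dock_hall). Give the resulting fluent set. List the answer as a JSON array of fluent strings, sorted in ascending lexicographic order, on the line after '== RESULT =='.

Compute (G \ add) ∪ pre:
  G ∩ del = {}  (empty — regression defined)
  G \ add = {have(k4), locked(d_store_hall), open(d_dock_hall)} \ {open(d_dock_hall)} = {have(k4), locked(d_store_hall)}
  ∪ pre   = {have(k4), locked(d_store_hall)} ∪ {have(k4), locked(d_dock_hall)}
          = {have(k4), locked(d_dock_hall), locked(d_store_hall)}

== RESULT ==
["have(k4)", "locked(d_dock_hall)", "locked(d_store_hall)"]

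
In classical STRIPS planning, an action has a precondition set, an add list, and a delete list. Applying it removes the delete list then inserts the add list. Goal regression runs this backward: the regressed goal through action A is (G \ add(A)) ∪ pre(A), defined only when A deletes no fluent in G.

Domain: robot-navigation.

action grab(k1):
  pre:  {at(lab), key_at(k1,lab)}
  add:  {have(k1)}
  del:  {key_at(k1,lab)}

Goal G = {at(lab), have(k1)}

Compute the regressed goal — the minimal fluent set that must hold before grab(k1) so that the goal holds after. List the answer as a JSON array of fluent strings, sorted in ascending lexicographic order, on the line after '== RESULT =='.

Regress:
  G ∩ del = {}  (empty — regression defined)
  G \ add = {at(lab), have(k1)} \ {have(k1)} = {at(lab)}
  ∪ pre   = {at(lab)} ∪ {at(lab), key_at(k1,lab)}
          = {at(lab), key_at(k1,lab)}

== RESULT ==
["at(lab)", "key_at(k1,lab)"]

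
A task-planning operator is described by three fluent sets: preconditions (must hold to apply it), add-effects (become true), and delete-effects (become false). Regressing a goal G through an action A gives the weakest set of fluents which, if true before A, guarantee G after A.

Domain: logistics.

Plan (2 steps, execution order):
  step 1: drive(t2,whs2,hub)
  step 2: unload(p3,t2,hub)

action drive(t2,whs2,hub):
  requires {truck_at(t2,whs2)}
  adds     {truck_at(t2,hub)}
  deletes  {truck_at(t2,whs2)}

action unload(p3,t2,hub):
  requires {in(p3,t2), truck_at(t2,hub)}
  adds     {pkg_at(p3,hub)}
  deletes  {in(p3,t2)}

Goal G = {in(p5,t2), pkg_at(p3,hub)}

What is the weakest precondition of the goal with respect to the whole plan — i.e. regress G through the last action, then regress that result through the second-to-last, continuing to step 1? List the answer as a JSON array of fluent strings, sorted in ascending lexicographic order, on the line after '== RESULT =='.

Regress step by step:
  through step 2 (unload(p3,t2,hub)): drop {pkg_at(p3,hub)}, keep {in(p5,t2)}, require {in(p3,t2), truck_at(t2,hub)}
    → {in(p3,t2), in(p5,t2), truck_at(t2,hub)}
  through step 1 (drive(t2,whs2,hub)): drop {truck_at(t2,hub)}, keep {in(p3,t2), in(p5,t2)}, require {truck_at(t2,whs2)}
    → {in(p3,t2), in(p5,t2), truck_at(t2,whs2)}

== RESULT ==
["in(p3,t2)", "in(p5,t2)", "truck_at(t2,whs2)"]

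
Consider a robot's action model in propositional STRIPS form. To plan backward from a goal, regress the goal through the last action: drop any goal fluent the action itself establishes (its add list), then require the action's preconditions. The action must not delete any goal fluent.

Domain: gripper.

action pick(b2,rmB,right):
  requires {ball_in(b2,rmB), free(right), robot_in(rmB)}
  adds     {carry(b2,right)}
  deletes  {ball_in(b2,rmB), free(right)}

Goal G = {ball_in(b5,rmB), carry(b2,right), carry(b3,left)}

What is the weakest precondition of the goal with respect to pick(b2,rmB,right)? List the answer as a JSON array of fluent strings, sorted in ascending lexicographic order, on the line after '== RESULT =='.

Compute (G \ add) ∪ pre:
  G ∩ del = {}  (empty — regression defined)
  G \ add = {ball_in(b5,rmB), carry(b2,right), carry(b3,left)} \ {carry(b2,right)} = {ball_in(b5,rmB), carry(b3,left)}
  ∪ pre   = {ball_in(b5,rmB), carry(b3,left)} ∪ {ball_in(b2,rmB), free(right), robot_in(rmB)}
          = {ball_in(b2,rmB), ball_in(b5,rmB), carry(b3,left), free(right), robot_in(rmB)}

== RESULT ==
["ball_in(b2,rmB)", "ball_in(b5,rmB)", "carry(b3,left)", "free(right)", "robot_in(rmB)"]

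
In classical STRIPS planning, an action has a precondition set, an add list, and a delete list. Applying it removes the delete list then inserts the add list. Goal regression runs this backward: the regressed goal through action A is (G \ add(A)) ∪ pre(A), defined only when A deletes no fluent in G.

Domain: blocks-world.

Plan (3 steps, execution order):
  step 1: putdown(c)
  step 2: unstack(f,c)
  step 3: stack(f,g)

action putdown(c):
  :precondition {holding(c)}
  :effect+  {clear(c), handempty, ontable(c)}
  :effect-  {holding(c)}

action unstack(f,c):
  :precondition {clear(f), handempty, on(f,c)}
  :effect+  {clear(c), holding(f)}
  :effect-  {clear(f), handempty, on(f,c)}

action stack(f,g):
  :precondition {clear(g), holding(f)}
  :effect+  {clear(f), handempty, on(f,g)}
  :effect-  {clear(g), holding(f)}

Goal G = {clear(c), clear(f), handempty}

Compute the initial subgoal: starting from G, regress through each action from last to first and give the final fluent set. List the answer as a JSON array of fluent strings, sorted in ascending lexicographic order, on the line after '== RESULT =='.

Regress step by step:
  through step 3 (stack(f,g)): drop {clear(f), handempty}, keep {clear(c)}, require {clear(g), holding(f)}
    → {clear(c), clear(g), holding(f)}
  through step 2 (unstack(f,c)): drop {clear(c), holding(f)}, keep {clear(g)}, require {clear(f), handempty, on(f,c)}
    → {clear(f), clear(g), handempty, on(f,c)}
  through step 1 (putdown(c)): drop {handempty}, keep {clear(f), clear(g), on(f,c)}, require {holding(c)}
    → {clear(f), clear(g), holding(c), on(f,c)}

== RESULT ==
["clear(f)", "clear(g)", "holding(c)", "on(f,c)"]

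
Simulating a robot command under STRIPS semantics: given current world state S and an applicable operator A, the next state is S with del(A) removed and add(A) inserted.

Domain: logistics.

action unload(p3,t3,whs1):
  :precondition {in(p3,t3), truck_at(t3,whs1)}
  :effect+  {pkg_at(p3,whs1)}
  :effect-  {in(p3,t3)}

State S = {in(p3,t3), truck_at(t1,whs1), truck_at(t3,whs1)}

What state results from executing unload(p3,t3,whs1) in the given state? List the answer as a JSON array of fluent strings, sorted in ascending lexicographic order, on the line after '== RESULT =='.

Progress:
  pre ⊆ S: {in(p3,t3), truck_at(t3,whs1)} ⊆ S  — applicable
  S \ del = {truck_at(t1,whs1), truck_at(t3,whs1)}
  ∪ add   = {pkg_at(p3,whs1), truck_at(t1,whs1), truck_at(t3,whs1)}

== RESULT ==
["pkg_at(p3,whs1)", "truck_at(t1,whs1)", "truck_at(t3,whs1)"]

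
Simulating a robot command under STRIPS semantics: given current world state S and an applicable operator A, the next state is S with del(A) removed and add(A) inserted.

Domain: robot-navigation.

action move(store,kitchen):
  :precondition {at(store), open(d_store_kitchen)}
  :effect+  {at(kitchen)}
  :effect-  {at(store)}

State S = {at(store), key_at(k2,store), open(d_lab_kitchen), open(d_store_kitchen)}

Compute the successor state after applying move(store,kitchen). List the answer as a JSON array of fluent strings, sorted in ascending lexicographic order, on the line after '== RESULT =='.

Compute (S \ del) ∪ add:
  pre ⊆ S: {at(store), open(d_store_kitchen)} ⊆ S  — applicable
  S \ del = {key_at(k2,store), open(d_lab_kitchen), open(d_store_kitchen)}
  ∪ add   = {at(kitchen), key_at(k2,store), open(d_lab_kitchen), open(d_store_kitchen)}

== RESULT ==
["at(kitchen)", "key_at(k2,store)", "open(d_lab_kitchen)", "open(d_store_kitchen)"]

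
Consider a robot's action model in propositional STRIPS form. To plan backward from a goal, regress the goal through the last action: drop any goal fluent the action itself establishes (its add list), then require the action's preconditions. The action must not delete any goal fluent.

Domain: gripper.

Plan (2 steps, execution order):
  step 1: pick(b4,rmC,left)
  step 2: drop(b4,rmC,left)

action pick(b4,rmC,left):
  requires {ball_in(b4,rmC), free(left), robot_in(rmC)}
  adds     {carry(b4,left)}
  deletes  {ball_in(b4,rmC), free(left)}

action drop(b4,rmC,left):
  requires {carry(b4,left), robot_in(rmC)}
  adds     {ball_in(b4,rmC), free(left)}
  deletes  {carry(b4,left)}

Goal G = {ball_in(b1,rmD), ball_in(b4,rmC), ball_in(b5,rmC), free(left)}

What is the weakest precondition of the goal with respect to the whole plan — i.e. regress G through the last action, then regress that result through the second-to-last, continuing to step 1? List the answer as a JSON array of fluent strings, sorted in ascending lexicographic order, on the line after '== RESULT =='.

Regress step by step:
  through step 2 (drop(b4,rmC,left)): drop {ball_in(b4,rmC), free(left)}, keep {ball_in(b1,rmD), ball_in(b5,rmC)}, require {carry(b4,left), robot_in(rmC)}
    → {ball_in(b1,rmD), ball_in(b5,rmC), carry(b4,left), robot_in(rmC)}
  through step 1 (pick(b4,rmC,left)): drop {carry(b4,left)}, keep {ball_in(b1,rmD), ball_in(b5,rmC), robot_in(rmC)}, require {ball_in(b4,rmC), free(left), robot_in(rmC)}
    → {ball_in(b1,rmD), ball_in(b4,rmC), ball_in(b5,rmC), free(left), robot_in(rmC)}

== RESULT ==
["ball_in(b1,rmD)", "ball_in(b4,rmC)", "ball_in(b5,rmC)", "free(left)", "robot_in(rmC)"]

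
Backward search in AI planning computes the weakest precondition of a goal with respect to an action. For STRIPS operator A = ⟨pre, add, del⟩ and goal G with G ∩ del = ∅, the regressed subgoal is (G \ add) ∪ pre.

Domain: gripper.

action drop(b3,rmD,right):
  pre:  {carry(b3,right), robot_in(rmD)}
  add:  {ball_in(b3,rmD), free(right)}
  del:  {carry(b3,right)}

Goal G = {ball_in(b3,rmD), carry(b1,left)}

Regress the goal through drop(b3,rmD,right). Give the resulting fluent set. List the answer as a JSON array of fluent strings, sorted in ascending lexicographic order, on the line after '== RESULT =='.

Regress:
  G ∩ del = {}  (empty — regression defined)
  G \ add = {ball_in(b3,rmD), carry(b1,left)} \ {ball_in(b3,rmD), free(right)} = {carry(b1,left)}
  ∪ pre   = {carry(b1,left)} ∪ {carry(b3,right), robot_in(rmD)}
          = {carry(b1,left), carry(b3,right), robot_in(rmD)}

== RESULT ==
["carry(b1,left)", "carry(b3,right)", "robot_in(rmD)"]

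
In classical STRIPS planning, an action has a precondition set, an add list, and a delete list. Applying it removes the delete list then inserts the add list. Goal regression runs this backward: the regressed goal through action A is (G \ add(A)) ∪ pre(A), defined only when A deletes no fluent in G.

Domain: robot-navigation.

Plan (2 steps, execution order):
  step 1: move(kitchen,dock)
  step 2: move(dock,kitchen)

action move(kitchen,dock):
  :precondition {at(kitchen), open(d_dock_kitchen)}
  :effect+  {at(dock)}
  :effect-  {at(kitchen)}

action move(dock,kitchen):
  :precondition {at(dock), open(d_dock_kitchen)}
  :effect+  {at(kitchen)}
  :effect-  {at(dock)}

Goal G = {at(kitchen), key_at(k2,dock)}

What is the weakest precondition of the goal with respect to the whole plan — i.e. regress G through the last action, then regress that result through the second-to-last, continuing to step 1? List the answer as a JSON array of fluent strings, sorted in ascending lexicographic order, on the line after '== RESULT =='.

Work backward from the goal:
  through step 2 (move(dock,kitchen)): drop {at(kitchen)}, keep {key_at(k2,dock)}, require {at(dock), open(d_dock_kitchen)}
    → {at(dock), key_at(k2,dock), open(d_dock_kitchen)}
  through step 1 (move(kitchen,dock)): drop {at(dock)}, keep {key_at(k2,dock), open(d_dock_kitchen)}, require {at(kitchen), open(d_dock_kitchen)}
    → {at(kitchen), key_at(k2,dock), open(d_dock_kitchen)}

== RESULT ==
["at(kitchen)", "key_at(k2,dock)", "open(d_dock_kitchen)"]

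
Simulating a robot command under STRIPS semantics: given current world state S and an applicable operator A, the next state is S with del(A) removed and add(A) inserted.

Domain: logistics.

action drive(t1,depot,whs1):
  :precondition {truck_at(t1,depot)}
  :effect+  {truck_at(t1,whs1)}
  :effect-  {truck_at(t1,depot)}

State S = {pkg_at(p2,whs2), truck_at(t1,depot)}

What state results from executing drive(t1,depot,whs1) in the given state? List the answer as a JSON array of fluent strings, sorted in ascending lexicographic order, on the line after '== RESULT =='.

Compute (S \ del) ∪ add:
  pre ⊆ S: {truck_at(t1,depot)} ⊆ S  — applicable
  S \ del = {pkg_at(p2,whs2)}
  ∪ add   = {pkg_at(p2,whs2), truck_at(t1,whs1)}

== RESULT ==
["pkg_at(p2,whs2)", "truck_at(t1,whs1)"]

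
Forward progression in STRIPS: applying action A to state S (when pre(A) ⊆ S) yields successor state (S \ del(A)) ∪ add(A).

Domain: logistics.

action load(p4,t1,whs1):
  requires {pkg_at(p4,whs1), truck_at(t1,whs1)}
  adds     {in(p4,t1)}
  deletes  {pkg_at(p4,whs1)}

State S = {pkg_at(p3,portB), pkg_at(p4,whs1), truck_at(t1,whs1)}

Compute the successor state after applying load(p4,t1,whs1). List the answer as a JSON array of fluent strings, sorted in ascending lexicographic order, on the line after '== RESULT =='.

Compute (S \ del) ∪ add:
  pre ⊆ S: {pkg_at(p4,whs1), truck_at(t1,whs1)} ⊆ S  — applicable
  S \ del = {pkg_at(p3,portB), truck_at(t1,whs1)}
  ∪ add   = {in(p4,t1), pkg_at(p3,portB), truck_at(t1,whs1)}

== RESULT ==
["in(p4,t1)", "pkg_at(p3,portB)", "truck_at(t1,whs1)"]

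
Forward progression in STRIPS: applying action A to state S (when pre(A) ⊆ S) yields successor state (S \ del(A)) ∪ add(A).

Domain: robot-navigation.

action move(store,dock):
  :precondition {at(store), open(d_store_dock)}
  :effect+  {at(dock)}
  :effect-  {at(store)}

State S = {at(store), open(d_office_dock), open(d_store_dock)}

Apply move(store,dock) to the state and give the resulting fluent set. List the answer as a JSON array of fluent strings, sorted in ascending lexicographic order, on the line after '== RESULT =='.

Progress:
  pre ⊆ S: {at(store), open(d_store_dock)} ⊆ S  — applicable
  S \ del = {open(d_office_dock), open(d_store_dock)}
  ∪ add   = {at(dock), open(d_office_dock), open(d_store_dock)}

== RESULT ==
["at(dock)", "open(d_office_dock)", "open(d_store_dock)"]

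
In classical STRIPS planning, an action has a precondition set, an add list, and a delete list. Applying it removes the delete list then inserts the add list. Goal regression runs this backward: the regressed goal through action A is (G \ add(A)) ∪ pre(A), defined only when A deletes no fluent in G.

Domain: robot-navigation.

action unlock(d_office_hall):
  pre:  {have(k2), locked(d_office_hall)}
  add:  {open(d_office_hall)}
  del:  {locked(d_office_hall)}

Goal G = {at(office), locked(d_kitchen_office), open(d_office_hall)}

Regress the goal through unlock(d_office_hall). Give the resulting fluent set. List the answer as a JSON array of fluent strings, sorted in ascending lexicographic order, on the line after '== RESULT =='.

Compute (G \ add) ∪ pre:
  G ∩ del = {}  (empty — regression defined)
  G \ add = {at(office), locked(d_kitchen_office), open(d_office_hall)} \ {open(d_office_hall)} = {at(office), locked(d_kitchen_office)}
  ∪ pre   = {at(office), locked(d_kitchen_office)} ∪ {have(k2), locked(d_office_hall)}
          = {at(office), have(k2), locked(d_kitchen_office), locked(d_office_hall)}

== RESULT ==
["at(office)", "have(k2)", "locked(d_kitchen_office)", "locked(d_office_hall)"]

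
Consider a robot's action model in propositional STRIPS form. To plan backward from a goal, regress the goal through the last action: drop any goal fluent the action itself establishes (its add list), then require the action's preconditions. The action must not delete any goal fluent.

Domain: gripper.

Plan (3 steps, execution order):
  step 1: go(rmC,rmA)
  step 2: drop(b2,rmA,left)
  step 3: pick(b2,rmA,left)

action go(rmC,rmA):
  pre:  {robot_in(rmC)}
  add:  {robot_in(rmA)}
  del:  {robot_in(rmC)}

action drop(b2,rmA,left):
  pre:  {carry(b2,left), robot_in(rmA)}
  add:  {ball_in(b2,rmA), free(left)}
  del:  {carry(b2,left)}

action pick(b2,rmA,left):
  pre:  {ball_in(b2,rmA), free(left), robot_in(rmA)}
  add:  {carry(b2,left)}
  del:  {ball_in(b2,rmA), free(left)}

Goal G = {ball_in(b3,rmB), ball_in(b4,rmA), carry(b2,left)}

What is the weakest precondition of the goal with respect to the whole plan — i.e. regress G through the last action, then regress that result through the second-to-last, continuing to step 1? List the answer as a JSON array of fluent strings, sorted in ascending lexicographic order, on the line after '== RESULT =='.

Work backward from the goal:
  through step 3 (pick(b2,rmA,left)): drop {carry(b2,left)}, keep {ball_in(b3,rmB), ball_in(b4,rmA)}, require {ball_in(b2,rmA), free(left), robot_in(rmA)}
    → {ball_in(b2,rmA), ball_in(b3,rmB), ball_in(b4,rmA), free(left), robot_in(rmA)}
  through step 2 (drop(b2,rmA,left)): drop {ball_in(b2,rmA), free(left)}, keep {ball_in(b3,rmB), ball_in(b4,rmA), robot_in(rmA)}, require {carry(b2,left), robot_in(rmA)}
    → {ball_in(b3,rmB), ball_in(b4,rmA), carry(b2,left), robot_in(rmA)}
  through step 1 (go(rmC,rmA)): drop {robot_in(rmA)}, keep {ball_in(b3,rmB), ball_in(b4,rmA), carry(b2,left)}, require {robot_in(rmC)}
    → {ball_in(b3,rmB), ball_in(b4,rmA), carry(b2,left), robot_in(rmC)}

== RESULT ==
["ball_in(b3,rmB)", "ball_in(b4,rmA)", "carry(b2,left)", "robot_in(rmC)"]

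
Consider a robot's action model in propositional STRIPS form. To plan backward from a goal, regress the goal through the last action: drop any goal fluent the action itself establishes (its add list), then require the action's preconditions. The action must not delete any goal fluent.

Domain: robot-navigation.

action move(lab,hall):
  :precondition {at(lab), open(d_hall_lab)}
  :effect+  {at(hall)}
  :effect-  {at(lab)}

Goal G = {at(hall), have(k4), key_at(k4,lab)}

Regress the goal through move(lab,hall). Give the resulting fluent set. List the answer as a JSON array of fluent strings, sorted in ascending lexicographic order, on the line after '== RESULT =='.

Regress:
  G ∩ del = {}  (empty — regression defined)
  G \ add = {at(hall), have(k4), key_at(k4,lab)} \ {at(hall)} = {have(k4), key_at(k4,lab)}
  ∪ pre   = {have(k4), key_at(k4,lab)} ∪ {at(lab), open(d_hall_lab)}
          = {at(lab), have(k4), key_at(k4,lab), open(d_hall_lab)}

== RESULT ==
["at(lab)", "have(k4)", "key_at(k4,lab)", "open(d_hall_lab)"]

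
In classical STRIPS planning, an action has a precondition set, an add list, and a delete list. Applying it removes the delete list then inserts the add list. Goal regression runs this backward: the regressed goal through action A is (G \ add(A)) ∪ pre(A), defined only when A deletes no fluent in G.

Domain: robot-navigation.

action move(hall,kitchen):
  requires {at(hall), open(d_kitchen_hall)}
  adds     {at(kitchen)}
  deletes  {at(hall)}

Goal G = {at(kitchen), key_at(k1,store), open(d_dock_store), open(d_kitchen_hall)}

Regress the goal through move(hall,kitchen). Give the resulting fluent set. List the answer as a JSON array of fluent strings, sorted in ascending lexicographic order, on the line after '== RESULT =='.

Regress:
  G ∩ del = {}  (empty — regression defined)
  G \ add = {at(kitchen), key_at(k1,store), open(d_dock_store), open(d_kitchen_hall)} \ {at(kitchen)} = {key_at(k1,store), open(d_dock_store), open(d_kitchen_hall)}
  ∪ pre   = {key_at(k1,store), open(d_dock_store), open(d_kitchen_hall)} ∪ {at(hall), open(d_kitchen_hall)}
          = {at(hall), key_at(k1,store), open(d_dock_store), open(d_kitchen_hall)}

== RESULT ==
["at(hall)", "key_at(k1,store)", "open(d_dock_store)", "open(d_kitchen_hall)"]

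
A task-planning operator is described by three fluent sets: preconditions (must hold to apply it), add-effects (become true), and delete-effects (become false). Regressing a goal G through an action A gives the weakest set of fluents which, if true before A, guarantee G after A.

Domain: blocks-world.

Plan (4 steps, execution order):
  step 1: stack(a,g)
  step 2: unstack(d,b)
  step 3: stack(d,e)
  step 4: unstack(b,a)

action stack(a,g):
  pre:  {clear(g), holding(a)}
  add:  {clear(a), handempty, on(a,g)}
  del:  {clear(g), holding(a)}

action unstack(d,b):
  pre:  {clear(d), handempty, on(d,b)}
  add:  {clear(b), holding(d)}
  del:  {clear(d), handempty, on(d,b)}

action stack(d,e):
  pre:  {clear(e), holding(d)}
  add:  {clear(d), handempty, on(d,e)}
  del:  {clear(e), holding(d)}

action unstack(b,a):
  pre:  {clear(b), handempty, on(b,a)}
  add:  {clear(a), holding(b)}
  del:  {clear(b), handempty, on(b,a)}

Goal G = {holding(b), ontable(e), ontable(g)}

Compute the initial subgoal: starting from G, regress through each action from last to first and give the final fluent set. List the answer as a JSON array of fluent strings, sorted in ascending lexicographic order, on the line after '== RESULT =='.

Regress step by step:
  through step 4 (unstack(b,a)): drop {holding(b)}, keep {ontable(e), ontable(g)}, require {clear(b), handempty, on(b,a)}
    → {clear(b), handempty, on(b,a), ontable(e), ontable(g)}
  through step 3 (stack(d,e)): drop {handempty}, keep {clear(b), on(b,a), ontable(e), ontable(g)}, require {clear(e), holding(d)}
    → {clear(b), clear(e), holding(d), on(b,a), ontable(e), ontable(g)}
  through step 2 (unstack(d,b)): drop {clear(b), holding(d)}, keep {clear(e), on(b,a), ontable(e), ontable(g)}, require {clear(d), handempty, on(d,b)}
    → {clear(d), clear(e), handempty, on(b,a), on(d,b), ontable(e), ontable(g)}
  through step 1 (stack(a,g)): drop {handempty}, keep {clear(d), clear(e), on(b,a), on(d,b), ontable(e), ontable(g)}, require {clear(g), holding(a)}
    → {clear(d), clear(e), clear(g), holding(a), on(b,a), on(d,b), ontable(e), ontable(g)}

== RESULT ==
["clear(d)", "clear(e)", "clear(g)", "holding(a)", "on(b,a)", "on(d,b)", "ontable(e)", "ontable(g)"]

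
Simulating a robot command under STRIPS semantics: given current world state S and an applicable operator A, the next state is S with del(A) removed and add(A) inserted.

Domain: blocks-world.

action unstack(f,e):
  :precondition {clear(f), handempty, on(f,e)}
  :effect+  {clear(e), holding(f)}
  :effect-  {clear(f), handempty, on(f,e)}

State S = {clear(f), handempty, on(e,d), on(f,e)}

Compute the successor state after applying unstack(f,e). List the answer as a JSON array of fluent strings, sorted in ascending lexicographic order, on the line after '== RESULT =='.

Progress:
  pre ⊆ S: {clear(f), handempty, on(f,e)} ⊆ S  — applicable
  S \ del = {on(e,d)}
  ∪ add   = {clear(e), holding(f), on(e,d)}

== RESULT ==
["clear(e)", "holding(f)", "on(e,d)"]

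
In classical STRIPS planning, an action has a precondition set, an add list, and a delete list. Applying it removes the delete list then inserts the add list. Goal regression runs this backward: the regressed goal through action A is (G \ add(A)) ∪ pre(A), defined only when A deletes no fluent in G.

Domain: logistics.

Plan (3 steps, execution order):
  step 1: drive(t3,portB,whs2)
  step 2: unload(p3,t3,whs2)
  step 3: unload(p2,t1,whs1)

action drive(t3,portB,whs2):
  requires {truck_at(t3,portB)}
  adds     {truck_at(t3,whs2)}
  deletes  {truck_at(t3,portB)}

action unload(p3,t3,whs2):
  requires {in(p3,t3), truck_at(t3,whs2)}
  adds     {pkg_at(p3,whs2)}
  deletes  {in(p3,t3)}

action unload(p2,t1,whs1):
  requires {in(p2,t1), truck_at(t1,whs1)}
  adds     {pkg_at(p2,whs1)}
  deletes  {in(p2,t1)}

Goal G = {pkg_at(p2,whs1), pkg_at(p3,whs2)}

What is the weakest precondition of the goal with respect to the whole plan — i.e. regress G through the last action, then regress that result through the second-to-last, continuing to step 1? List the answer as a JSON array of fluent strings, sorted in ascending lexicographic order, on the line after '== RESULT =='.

Regress step by step:
  through step 3 (unload(p2,t1,whs1)): drop {pkg_at(p2,whs1)}, keep {pkg_at(p3,whs2)}, require {in(p2,t1), truck_at(t1,whs1)}
    → {in(p2,t1), pkg_at(p3,whs2), truck_at(t1,whs1)}
  through step 2 (unload(p3,t3,whs2)): drop {pkg_at(p3,whs2)}, keep {in(p2,t1), truck_at(t1,whs1)}, require {in(p3,t3), truck_at(t3,whs2)}
    → {in(p2,t1), in(p3,t3), truck_at(t1,whs1), truck_at(t3,whs2)}
  through step 1 (drive(t3,portB,whs2)): drop {truck_at(t3,whs2)}, keep {in(p2,t1), in(p3,t3), truck_at(t1,whs1)}, require {truck_at(t3,portB)}
    → {in(p2,t1), in(p3,t3), truck_at(t1,whs1), truck_at(t3,portB)}

== RESULT ==
["in(p2,t1)", "in(p3,t3)", "truck_at(t1,whs1)", "truck_at(t3,portB)"]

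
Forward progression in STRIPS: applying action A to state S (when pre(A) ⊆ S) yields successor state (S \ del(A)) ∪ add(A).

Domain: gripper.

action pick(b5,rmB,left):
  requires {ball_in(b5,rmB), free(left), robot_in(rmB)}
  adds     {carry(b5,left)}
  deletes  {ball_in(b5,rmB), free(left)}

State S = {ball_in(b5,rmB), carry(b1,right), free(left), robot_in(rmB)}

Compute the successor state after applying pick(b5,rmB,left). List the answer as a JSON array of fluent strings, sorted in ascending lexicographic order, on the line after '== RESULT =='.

Compute (S \ del) ∪ add:
  pre ⊆ S: {ball_in(b5,rmB), free(left), robot_in(rmB)} ⊆ S  — applicable
  S \ del = {carry(b1,right), robot_in(rmB)}
  ∪ add   = {carry(b1,right), carry(b5,left), robot_in(rmB)}

== RESULT ==
["carry(b1,right)", "carry(b5,left)", "robot_in(rmB)"]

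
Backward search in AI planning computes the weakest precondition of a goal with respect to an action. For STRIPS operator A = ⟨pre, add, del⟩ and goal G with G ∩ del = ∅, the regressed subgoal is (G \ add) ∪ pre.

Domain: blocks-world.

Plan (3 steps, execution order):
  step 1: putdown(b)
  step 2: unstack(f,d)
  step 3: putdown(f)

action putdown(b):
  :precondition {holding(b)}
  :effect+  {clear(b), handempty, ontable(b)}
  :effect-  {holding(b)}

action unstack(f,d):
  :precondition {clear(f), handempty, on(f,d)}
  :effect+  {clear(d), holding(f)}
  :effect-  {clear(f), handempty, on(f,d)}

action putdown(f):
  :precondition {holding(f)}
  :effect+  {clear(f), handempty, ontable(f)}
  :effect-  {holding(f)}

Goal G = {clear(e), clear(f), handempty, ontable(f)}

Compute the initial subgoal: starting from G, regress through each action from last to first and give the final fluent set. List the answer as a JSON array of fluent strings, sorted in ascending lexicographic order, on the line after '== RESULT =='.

Work backward from the goal:
  through step 3 (putdown(f)): drop {clear(f), handempty, ontable(f)}, keep {clear(e)}, require {holding(f)}
    → {clear(e), holding(f)}
  through step 2 (unstack(f,d)): drop {holding(f)}, keep {clear(e)}, require {clear(f), handempty, on(f,d)}
    → {clear(e), clear(f), handempty, on(f,d)}
  through step 1 (putdown(b)): drop {handempty}, keep {clear(e), clear(f), on(f,d)}, require {holding(b)}
    → {clear(e), clear(f), holding(b), on(f,d)}

== RESULT ==
["clear(e)", "clear(f)", "holding(b)", "on(f,d)"]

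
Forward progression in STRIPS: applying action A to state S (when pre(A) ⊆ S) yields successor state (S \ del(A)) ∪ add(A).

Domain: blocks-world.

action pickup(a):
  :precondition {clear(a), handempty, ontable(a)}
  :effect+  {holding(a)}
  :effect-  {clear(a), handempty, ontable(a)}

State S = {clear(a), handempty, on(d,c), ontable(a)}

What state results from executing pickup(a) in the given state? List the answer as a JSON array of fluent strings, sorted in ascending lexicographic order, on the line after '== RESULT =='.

Compute (S \ del) ∪ add:
  pre ⊆ S: {clear(a), handempty, ontable(a)} ⊆ S  — applicable
  S \ del = {on(d,c)}
  ∪ add   = {holding(a), on(d,c)}

== RESULT ==
["holding(a)", "on(d,c)"]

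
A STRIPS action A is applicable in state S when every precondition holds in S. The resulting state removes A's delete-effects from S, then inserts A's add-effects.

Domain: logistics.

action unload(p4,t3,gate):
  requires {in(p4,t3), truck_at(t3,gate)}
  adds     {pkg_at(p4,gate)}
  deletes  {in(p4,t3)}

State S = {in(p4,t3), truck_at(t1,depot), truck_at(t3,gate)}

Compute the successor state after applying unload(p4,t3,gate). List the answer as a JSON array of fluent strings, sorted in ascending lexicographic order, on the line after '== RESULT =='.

Progress:
  pre ⊆ S: {in(p4,t3), truck_at(t3,gate)} ⊆ S  — applicable
  S \ del = {truck_at(t1,depot), truck_at(t3,gate)}
  ∪ add   = {pkg_at(p4,gate), truck_at(t1,depot), truck_at(t3,gate)}

== RESULT ==
["pkg_at(p4,gate)", "truck_at(t1,depot)", "truck_at(t3,gate)"]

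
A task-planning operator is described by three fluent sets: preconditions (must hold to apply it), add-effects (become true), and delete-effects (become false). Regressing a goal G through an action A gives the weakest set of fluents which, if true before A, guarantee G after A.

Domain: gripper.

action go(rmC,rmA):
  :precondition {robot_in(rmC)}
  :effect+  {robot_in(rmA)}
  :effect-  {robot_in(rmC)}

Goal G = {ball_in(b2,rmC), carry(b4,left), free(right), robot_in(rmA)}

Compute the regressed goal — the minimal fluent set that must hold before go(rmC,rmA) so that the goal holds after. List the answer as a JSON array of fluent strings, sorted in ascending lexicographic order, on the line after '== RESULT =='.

Compute (G \ add) ∪ pre:
  G ∩ del = {}  (empty — regression defined)
  G \ add = {ball_in(b2,rmC), carry(b4,left), free(right), robot_in(rmA)} \ {robot_in(rmA)} = {ball_in(b2,rmC), carry(b4,left), free(right)}
  ∪ pre   = {ball_in(b2,rmC), carry(b4,left), free(right)} ∪ {robot_in(rmC)}
          = {ball_in(b2,rmC), carry(b4,left), free(right), robot_in(rmC)}

== RESULT ==
["ball_in(b2,rmC)", "carry(b4,left)", "free(right)", "robot_in(rmC)"]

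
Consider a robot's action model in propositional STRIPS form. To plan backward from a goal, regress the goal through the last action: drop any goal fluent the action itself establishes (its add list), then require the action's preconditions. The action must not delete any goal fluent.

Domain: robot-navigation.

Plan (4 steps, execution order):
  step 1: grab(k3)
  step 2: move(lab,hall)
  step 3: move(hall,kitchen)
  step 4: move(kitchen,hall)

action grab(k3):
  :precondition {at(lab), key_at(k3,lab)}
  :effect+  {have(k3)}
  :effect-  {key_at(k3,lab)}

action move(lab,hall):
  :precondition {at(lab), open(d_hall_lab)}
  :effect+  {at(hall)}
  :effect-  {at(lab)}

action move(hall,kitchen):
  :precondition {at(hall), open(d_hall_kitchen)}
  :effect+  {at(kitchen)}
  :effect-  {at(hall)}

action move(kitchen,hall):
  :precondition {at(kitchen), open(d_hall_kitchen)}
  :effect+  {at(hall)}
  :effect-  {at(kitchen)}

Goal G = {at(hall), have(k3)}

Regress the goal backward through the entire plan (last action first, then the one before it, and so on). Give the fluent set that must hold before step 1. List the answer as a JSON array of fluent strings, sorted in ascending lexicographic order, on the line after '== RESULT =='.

Regress step by step:
  through step 4 (move(kitchen,hall)): drop {at(hall)}, keep {have(k3)}, require {at(kitchen), open(d_hall_kitchen)}
    → {at(kitchen), have(k3), open(d_hall_kitchen)}
  through step 3 (move(hall,kitchen)): drop {at(kitchen)}, keep {have(k3), open(d_hall_kitchen)}, require {at(hall), open(d_hall_kitchen)}
    → {at(hall), have(k3), open(d_hall_kitchen)}
  through step 2 (move(lab,hall)): drop {at(hall)}, keep {have(k3), open(d_hall_kitchen)}, require {at(lab), open(d_hall_lab)}
    → {at(lab), have(k3), open(d_hall_kitchen), open(d_hall_lab)}
  through step 1 (grab(k3)): drop {have(k3)}, keep {at(lab), open(d_hall_kitchen), open(d_hall_lab)}, require {at(lab), key_at(k3,lab)}
    → {at(lab), key_at(k3,lab), open(d_hall_kitchen), open(d_hall_lab)}

== RESULT ==
["at(lab)", "key_at(k3,lab)", "open(d_hall_kitchen)", "open(d_hall_lab)"]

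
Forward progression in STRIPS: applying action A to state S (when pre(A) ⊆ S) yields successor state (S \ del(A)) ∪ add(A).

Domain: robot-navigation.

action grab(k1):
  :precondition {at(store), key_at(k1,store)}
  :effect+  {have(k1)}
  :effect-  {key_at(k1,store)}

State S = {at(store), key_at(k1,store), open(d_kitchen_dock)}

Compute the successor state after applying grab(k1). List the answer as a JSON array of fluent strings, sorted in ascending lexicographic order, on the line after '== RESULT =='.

Progress:
  pre ⊆ S: {at(store), key_at(k1,store)} ⊆ S  — applicable
  S \ del = {at(store), open(d_kitchen_dock)}
  ∪ add   = {at(store), have(k1), open(d_kitchen_dock)}

== RESULT ==
["at(store)", "have(k1)", "open(d_kitchen_dock)"]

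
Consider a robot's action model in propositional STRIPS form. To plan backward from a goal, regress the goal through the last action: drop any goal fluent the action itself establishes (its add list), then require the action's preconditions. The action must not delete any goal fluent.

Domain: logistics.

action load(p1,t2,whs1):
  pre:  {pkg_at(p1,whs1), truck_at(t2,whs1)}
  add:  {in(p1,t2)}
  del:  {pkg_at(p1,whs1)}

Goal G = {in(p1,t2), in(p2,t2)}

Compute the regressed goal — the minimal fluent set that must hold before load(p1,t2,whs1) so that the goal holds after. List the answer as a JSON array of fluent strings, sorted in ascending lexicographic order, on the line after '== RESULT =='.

Regress:
  G ∩ del = {}  (empty — regression defined)
  G \ add = {in(p1,t2), in(p2,t2)} \ {in(p1,t2)} = {in(p2,t2)}
  ∪ pre   = {in(p2,t2)} ∪ {pkg_at(p1,whs1), truck_at(t2,whs1)}
          = {in(p2,t2), pkg_at(p1,whs1), truck_at(t2,whs1)}

== RESULT ==
["in(p2,t2)", "pkg_at(p1,whs1)", "truck_at(t2,whs1)"]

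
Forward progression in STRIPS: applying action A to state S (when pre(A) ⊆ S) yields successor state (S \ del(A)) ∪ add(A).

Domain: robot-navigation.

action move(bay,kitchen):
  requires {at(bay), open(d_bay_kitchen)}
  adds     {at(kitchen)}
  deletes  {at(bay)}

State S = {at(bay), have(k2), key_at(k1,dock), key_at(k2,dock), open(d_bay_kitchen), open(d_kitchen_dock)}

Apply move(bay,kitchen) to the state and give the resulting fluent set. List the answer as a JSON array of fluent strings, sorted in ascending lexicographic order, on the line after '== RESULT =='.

Compute (S \ del) ∪ add:
  pre ⊆ S: {at(bay), open(d_bay_kitchen)} ⊆ S  — applicable
  S \ del = {have(k2), key_at(k1,dock), key_at(k2,dock), open(d_bay_kitchen), open(d_kitchen_dock)}
  ∪ add   = {at(kitchen), have(k2), key_at(k1,dock), key_at(k2,dock), open(d_bay_kitchen), open(d_kitchen_dock)}

== RESULT ==
["at(kitchen)", "have(k2)", "key_at(k1,dock)", "key_at(k2,dock)", "open(d_bay_kitchen)", "open(d_kitchen_dock)"]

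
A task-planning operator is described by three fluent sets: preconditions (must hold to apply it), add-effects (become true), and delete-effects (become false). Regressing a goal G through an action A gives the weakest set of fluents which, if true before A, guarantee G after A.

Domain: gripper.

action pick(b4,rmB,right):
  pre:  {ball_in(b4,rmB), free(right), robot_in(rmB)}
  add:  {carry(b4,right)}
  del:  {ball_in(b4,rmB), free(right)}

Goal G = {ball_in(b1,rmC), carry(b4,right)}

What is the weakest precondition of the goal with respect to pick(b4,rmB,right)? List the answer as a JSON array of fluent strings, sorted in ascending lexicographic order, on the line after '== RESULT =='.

Compute (G \ add) ∪ pre:
  G ∩ del = {}  (empty — regression defined)
  G \ add = {ball_in(b1,rmC), carry(b4,right)} \ {carry(b4,right)} = {ball_in(b1,rmC)}
  ∪ pre   = {ball_in(b1,rmC)} ∪ {ball_in(b4,rmB), free(right), robot_in(rmB)}
          = {ball_in(b1,rmC), ball_in(b4,rmB), free(right), robot_in(rmB)}

== RESULT ==
["ball_in(b1,rmC)", "ball_in(b4,rmB)", "free(right)", "robot_in(rmB)"]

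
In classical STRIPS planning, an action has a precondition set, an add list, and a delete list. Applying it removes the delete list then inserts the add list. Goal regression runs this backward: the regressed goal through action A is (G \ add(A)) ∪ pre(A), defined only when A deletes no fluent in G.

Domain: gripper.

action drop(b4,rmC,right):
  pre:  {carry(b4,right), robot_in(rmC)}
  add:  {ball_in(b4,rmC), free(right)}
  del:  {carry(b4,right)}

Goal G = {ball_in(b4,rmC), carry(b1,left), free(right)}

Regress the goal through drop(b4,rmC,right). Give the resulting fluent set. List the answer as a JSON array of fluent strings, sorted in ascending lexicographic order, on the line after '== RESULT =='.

Regress:
  G ∩ del = {}  (empty — regression defined)
  G \ add = {ball_in(b4,rmC), carry(b1,left), free(right)} \ {ball_in(b4,rmC), free(right)} = {carry(b1,left)}
  ∪ pre   = {carry(b1,left)} ∪ {carry(b4,right), robot_in(rmC)}
          = {carry(b1,left), carry(b4,right), robot_in(rmC)}

== RESULT ==
["carry(b1,left)", "carry(b4,right)", "robot_in(rmC)"]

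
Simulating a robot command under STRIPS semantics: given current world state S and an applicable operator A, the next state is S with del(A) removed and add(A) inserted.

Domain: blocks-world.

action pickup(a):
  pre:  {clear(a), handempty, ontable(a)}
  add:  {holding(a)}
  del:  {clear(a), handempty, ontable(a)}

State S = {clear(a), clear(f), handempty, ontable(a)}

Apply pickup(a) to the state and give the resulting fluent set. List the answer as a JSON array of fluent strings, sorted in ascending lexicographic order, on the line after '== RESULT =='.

Progress:
  pre ⊆ S: {clear(a), handempty, ontable(a)} ⊆ S  — applicable
  S \ del = {clear(f)}
  ∪ add   = {clear(f), holding(a)}

== RESULT ==
["clear(f)", "holding(a)"]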